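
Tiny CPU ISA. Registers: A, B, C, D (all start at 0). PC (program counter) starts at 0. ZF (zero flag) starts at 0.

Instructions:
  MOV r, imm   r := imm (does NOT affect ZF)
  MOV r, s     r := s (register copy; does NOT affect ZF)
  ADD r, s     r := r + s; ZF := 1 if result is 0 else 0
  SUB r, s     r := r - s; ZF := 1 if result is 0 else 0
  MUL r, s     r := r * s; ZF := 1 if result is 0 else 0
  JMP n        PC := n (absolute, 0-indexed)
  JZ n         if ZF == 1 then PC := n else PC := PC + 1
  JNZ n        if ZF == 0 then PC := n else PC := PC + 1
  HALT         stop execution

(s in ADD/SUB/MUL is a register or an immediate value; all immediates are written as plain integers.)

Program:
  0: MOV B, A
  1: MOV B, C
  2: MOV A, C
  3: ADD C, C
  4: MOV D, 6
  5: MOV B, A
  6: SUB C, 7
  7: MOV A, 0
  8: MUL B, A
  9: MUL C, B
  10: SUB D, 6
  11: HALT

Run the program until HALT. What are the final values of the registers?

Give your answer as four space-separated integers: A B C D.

Step 1: PC=0 exec 'MOV B, A'. After: A=0 B=0 C=0 D=0 ZF=0 PC=1
Step 2: PC=1 exec 'MOV B, C'. After: A=0 B=0 C=0 D=0 ZF=0 PC=2
Step 3: PC=2 exec 'MOV A, C'. After: A=0 B=0 C=0 D=0 ZF=0 PC=3
Step 4: PC=3 exec 'ADD C, C'. After: A=0 B=0 C=0 D=0 ZF=1 PC=4
Step 5: PC=4 exec 'MOV D, 6'. After: A=0 B=0 C=0 D=6 ZF=1 PC=5
Step 6: PC=5 exec 'MOV B, A'. After: A=0 B=0 C=0 D=6 ZF=1 PC=6
Step 7: PC=6 exec 'SUB C, 7'. After: A=0 B=0 C=-7 D=6 ZF=0 PC=7
Step 8: PC=7 exec 'MOV A, 0'. After: A=0 B=0 C=-7 D=6 ZF=0 PC=8
Step 9: PC=8 exec 'MUL B, A'. After: A=0 B=0 C=-7 D=6 ZF=1 PC=9
Step 10: PC=9 exec 'MUL C, B'. After: A=0 B=0 C=0 D=6 ZF=1 PC=10
Step 11: PC=10 exec 'SUB D, 6'. After: A=0 B=0 C=0 D=0 ZF=1 PC=11
Step 12: PC=11 exec 'HALT'. After: A=0 B=0 C=0 D=0 ZF=1 PC=11 HALTED

Answer: 0 0 0 0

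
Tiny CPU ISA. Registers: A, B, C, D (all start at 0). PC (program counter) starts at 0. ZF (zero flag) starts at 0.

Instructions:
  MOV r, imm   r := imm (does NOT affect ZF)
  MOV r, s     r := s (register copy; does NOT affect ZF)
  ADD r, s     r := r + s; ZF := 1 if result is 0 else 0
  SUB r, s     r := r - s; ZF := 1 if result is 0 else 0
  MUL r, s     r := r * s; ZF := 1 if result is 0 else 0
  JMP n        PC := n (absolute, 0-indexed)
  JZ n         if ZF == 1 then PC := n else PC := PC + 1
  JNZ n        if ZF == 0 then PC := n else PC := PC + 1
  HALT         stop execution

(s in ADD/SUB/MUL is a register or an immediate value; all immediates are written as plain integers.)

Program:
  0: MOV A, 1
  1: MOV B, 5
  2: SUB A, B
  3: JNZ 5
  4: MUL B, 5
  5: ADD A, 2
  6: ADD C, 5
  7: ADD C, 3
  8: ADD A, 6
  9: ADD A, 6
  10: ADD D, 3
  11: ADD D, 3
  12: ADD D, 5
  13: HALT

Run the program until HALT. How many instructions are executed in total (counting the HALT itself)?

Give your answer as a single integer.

Step 1: PC=0 exec 'MOV A, 1'. After: A=1 B=0 C=0 D=0 ZF=0 PC=1
Step 2: PC=1 exec 'MOV B, 5'. After: A=1 B=5 C=0 D=0 ZF=0 PC=2
Step 3: PC=2 exec 'SUB A, B'. After: A=-4 B=5 C=0 D=0 ZF=0 PC=3
Step 4: PC=3 exec 'JNZ 5'. After: A=-4 B=5 C=0 D=0 ZF=0 PC=5
Step 5: PC=5 exec 'ADD A, 2'. After: A=-2 B=5 C=0 D=0 ZF=0 PC=6
Step 6: PC=6 exec 'ADD C, 5'. After: A=-2 B=5 C=5 D=0 ZF=0 PC=7
Step 7: PC=7 exec 'ADD C, 3'. After: A=-2 B=5 C=8 D=0 ZF=0 PC=8
Step 8: PC=8 exec 'ADD A, 6'. After: A=4 B=5 C=8 D=0 ZF=0 PC=9
Step 9: PC=9 exec 'ADD A, 6'. After: A=10 B=5 C=8 D=0 ZF=0 PC=10
Step 10: PC=10 exec 'ADD D, 3'. After: A=10 B=5 C=8 D=3 ZF=0 PC=11
Step 11: PC=11 exec 'ADD D, 3'. After: A=10 B=5 C=8 D=6 ZF=0 PC=12
Step 12: PC=12 exec 'ADD D, 5'. After: A=10 B=5 C=8 D=11 ZF=0 PC=13
Step 13: PC=13 exec 'HALT'. After: A=10 B=5 C=8 D=11 ZF=0 PC=13 HALTED
Total instructions executed: 13

Answer: 13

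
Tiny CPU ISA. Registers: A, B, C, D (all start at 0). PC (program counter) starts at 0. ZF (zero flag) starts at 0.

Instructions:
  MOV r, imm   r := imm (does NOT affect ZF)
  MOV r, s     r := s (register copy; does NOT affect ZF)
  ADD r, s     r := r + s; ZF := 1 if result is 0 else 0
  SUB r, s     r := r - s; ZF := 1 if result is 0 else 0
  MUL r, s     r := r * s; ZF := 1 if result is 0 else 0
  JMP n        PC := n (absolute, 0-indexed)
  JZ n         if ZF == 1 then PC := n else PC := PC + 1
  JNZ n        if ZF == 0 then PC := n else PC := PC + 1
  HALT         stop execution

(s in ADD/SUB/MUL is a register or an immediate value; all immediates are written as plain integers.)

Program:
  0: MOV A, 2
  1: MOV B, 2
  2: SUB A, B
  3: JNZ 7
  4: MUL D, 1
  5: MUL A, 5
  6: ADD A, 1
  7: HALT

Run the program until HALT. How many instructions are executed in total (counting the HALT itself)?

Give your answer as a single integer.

Step 1: PC=0 exec 'MOV A, 2'. After: A=2 B=0 C=0 D=0 ZF=0 PC=1
Step 2: PC=1 exec 'MOV B, 2'. After: A=2 B=2 C=0 D=0 ZF=0 PC=2
Step 3: PC=2 exec 'SUB A, B'. After: A=0 B=2 C=0 D=0 ZF=1 PC=3
Step 4: PC=3 exec 'JNZ 7'. After: A=0 B=2 C=0 D=0 ZF=1 PC=4
Step 5: PC=4 exec 'MUL D, 1'. After: A=0 B=2 C=0 D=0 ZF=1 PC=5
Step 6: PC=5 exec 'MUL A, 5'. After: A=0 B=2 C=0 D=0 ZF=1 PC=6
Step 7: PC=6 exec 'ADD A, 1'. After: A=1 B=2 C=0 D=0 ZF=0 PC=7
Step 8: PC=7 exec 'HALT'. After: A=1 B=2 C=0 D=0 ZF=0 PC=7 HALTED
Total instructions executed: 8

Answer: 8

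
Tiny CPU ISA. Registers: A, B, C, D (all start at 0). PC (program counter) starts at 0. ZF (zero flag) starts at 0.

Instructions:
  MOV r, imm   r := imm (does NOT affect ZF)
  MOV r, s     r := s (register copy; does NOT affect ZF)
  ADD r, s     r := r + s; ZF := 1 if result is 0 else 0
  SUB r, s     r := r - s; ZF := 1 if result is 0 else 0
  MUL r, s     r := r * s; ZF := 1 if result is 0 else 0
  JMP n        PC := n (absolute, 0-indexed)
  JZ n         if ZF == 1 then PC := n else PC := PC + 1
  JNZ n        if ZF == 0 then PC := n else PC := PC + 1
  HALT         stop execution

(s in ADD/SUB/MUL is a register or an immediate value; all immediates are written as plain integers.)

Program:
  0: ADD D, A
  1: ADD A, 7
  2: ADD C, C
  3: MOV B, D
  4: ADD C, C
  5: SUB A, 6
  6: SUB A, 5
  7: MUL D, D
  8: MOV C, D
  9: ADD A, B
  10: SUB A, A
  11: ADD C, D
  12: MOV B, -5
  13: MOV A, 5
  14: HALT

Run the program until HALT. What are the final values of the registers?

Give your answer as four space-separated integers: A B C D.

Step 1: PC=0 exec 'ADD D, A'. After: A=0 B=0 C=0 D=0 ZF=1 PC=1
Step 2: PC=1 exec 'ADD A, 7'. After: A=7 B=0 C=0 D=0 ZF=0 PC=2
Step 3: PC=2 exec 'ADD C, C'. After: A=7 B=0 C=0 D=0 ZF=1 PC=3
Step 4: PC=3 exec 'MOV B, D'. After: A=7 B=0 C=0 D=0 ZF=1 PC=4
Step 5: PC=4 exec 'ADD C, C'. After: A=7 B=0 C=0 D=0 ZF=1 PC=5
Step 6: PC=5 exec 'SUB A, 6'. After: A=1 B=0 C=0 D=0 ZF=0 PC=6
Step 7: PC=6 exec 'SUB A, 5'. After: A=-4 B=0 C=0 D=0 ZF=0 PC=7
Step 8: PC=7 exec 'MUL D, D'. After: A=-4 B=0 C=0 D=0 ZF=1 PC=8
Step 9: PC=8 exec 'MOV C, D'. After: A=-4 B=0 C=0 D=0 ZF=1 PC=9
Step 10: PC=9 exec 'ADD A, B'. After: A=-4 B=0 C=0 D=0 ZF=0 PC=10
Step 11: PC=10 exec 'SUB A, A'. After: A=0 B=0 C=0 D=0 ZF=1 PC=11
Step 12: PC=11 exec 'ADD C, D'. After: A=0 B=0 C=0 D=0 ZF=1 PC=12
Step 13: PC=12 exec 'MOV B, -5'. After: A=0 B=-5 C=0 D=0 ZF=1 PC=13
Step 14: PC=13 exec 'MOV A, 5'. After: A=5 B=-5 C=0 D=0 ZF=1 PC=14
Step 15: PC=14 exec 'HALT'. After: A=5 B=-5 C=0 D=0 ZF=1 PC=14 HALTED

Answer: 5 -5 0 0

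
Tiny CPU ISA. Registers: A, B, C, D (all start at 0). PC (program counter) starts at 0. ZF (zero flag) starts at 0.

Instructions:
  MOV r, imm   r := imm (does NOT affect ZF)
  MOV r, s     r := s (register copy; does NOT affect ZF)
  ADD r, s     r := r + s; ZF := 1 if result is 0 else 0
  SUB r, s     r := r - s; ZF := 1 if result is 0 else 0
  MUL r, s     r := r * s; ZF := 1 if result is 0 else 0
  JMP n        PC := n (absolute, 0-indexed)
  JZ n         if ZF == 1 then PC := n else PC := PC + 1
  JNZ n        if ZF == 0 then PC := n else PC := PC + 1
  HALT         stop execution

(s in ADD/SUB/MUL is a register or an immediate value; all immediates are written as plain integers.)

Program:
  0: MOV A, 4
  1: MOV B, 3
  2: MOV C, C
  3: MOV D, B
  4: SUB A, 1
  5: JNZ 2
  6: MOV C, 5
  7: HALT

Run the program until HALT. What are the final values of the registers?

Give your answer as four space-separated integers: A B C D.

Answer: 0 3 5 3

Derivation:
Step 1: PC=0 exec 'MOV A, 4'. After: A=4 B=0 C=0 D=0 ZF=0 PC=1
Step 2: PC=1 exec 'MOV B, 3'. After: A=4 B=3 C=0 D=0 ZF=0 PC=2
Step 3: PC=2 exec 'MOV C, C'. After: A=4 B=3 C=0 D=0 ZF=0 PC=3
Step 4: PC=3 exec 'MOV D, B'. After: A=4 B=3 C=0 D=3 ZF=0 PC=4
Step 5: PC=4 exec 'SUB A, 1'. After: A=3 B=3 C=0 D=3 ZF=0 PC=5
Step 6: PC=5 exec 'JNZ 2'. After: A=3 B=3 C=0 D=3 ZF=0 PC=2
Step 7: PC=2 exec 'MOV C, C'. After: A=3 B=3 C=0 D=3 ZF=0 PC=3
Step 8: PC=3 exec 'MOV D, B'. After: A=3 B=3 C=0 D=3 ZF=0 PC=4
Step 9: PC=4 exec 'SUB A, 1'. After: A=2 B=3 C=0 D=3 ZF=0 PC=5
Step 10: PC=5 exec 'JNZ 2'. After: A=2 B=3 C=0 D=3 ZF=0 PC=2
Step 11: PC=2 exec 'MOV C, C'. After: A=2 B=3 C=0 D=3 ZF=0 PC=3
Step 12: PC=3 exec 'MOV D, B'. After: A=2 B=3 C=0 D=3 ZF=0 PC=4
Step 13: PC=4 exec 'SUB A, 1'. After: A=1 B=3 C=0 D=3 ZF=0 PC=5
Step 14: PC=5 exec 'JNZ 2'. After: A=1 B=3 C=0 D=3 ZF=0 PC=2
Step 15: PC=2 exec 'MOV C, C'. After: A=1 B=3 C=0 D=3 ZF=0 PC=3
Step 16: PC=3 exec 'MOV D, B'. After: A=1 B=3 C=0 D=3 ZF=0 PC=4
Step 17: PC=4 exec 'SUB A, 1'. After: A=0 B=3 C=0 D=3 ZF=1 PC=5
Step 18: PC=5 exec 'JNZ 2'. After: A=0 B=3 C=0 D=3 ZF=1 PC=6
Step 19: PC=6 exec 'MOV C, 5'. After: A=0 B=3 C=5 D=3 ZF=1 PC=7
Step 20: PC=7 exec 'HALT'. After: A=0 B=3 C=5 D=3 ZF=1 PC=7 HALTED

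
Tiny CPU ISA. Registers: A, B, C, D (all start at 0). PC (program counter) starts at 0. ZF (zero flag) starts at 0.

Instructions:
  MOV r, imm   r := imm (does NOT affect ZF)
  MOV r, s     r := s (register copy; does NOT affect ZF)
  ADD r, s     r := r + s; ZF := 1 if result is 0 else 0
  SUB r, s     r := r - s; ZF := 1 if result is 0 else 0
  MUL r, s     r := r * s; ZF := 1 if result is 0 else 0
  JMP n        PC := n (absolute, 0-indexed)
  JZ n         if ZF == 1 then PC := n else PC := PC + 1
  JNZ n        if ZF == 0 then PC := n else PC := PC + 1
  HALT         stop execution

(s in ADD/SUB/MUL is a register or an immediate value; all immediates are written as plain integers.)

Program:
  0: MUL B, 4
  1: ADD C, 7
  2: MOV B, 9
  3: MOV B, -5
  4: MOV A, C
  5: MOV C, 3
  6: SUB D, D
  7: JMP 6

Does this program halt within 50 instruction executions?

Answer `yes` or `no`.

Step 1: PC=0 exec 'MUL B, 4'. After: A=0 B=0 C=0 D=0 ZF=1 PC=1
Step 2: PC=1 exec 'ADD C, 7'. After: A=0 B=0 C=7 D=0 ZF=0 PC=2
Step 3: PC=2 exec 'MOV B, 9'. After: A=0 B=9 C=7 D=0 ZF=0 PC=3
Step 4: PC=3 exec 'MOV B, -5'. After: A=0 B=-5 C=7 D=0 ZF=0 PC=4
Step 5: PC=4 exec 'MOV A, C'. After: A=7 B=-5 C=7 D=0 ZF=0 PC=5
Step 6: PC=5 exec 'MOV C, 3'. After: A=7 B=-5 C=3 D=0 ZF=0 PC=6
Step 7: PC=6 exec 'SUB D, D'. After: A=7 B=-5 C=3 D=0 ZF=1 PC=7
Step 8: PC=7 exec 'JMP 6'. After: A=7 B=-5 C=3 D=0 ZF=1 PC=6
Step 9: PC=6 exec 'SUB D, D'. After: A=7 B=-5 C=3 D=0 ZF=1 PC=7
State after step 9 equals state after step 7: the program is in a cycle of length 2 and will never halt.

Answer: no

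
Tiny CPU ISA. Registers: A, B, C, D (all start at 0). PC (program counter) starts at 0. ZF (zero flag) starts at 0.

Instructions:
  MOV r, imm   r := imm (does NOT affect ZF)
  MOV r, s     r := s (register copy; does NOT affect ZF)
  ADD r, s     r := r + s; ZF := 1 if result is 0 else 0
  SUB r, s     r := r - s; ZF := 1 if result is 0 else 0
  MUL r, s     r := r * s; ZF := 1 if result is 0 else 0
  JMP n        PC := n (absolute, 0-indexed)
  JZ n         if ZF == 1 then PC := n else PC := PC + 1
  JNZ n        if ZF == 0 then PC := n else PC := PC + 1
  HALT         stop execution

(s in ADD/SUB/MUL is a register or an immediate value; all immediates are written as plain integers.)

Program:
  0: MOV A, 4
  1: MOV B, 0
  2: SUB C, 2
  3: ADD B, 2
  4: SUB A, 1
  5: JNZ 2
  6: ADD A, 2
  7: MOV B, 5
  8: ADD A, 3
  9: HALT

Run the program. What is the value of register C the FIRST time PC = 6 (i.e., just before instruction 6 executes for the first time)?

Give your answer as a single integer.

Step 1: PC=0 exec 'MOV A, 4'. After: A=4 B=0 C=0 D=0 ZF=0 PC=1
Step 2: PC=1 exec 'MOV B, 0'. After: A=4 B=0 C=0 D=0 ZF=0 PC=2
Step 3: PC=2 exec 'SUB C, 2'. After: A=4 B=0 C=-2 D=0 ZF=0 PC=3
Step 4: PC=3 exec 'ADD B, 2'. After: A=4 B=2 C=-2 D=0 ZF=0 PC=4
Step 5: PC=4 exec 'SUB A, 1'. After: A=3 B=2 C=-2 D=0 ZF=0 PC=5
Step 6: PC=5 exec 'JNZ 2'. After: A=3 B=2 C=-2 D=0 ZF=0 PC=2
Step 7: PC=2 exec 'SUB C, 2'. After: A=3 B=2 C=-4 D=0 ZF=0 PC=3
Step 8: PC=3 exec 'ADD B, 2'. After: A=3 B=4 C=-4 D=0 ZF=0 PC=4
Step 9: PC=4 exec 'SUB A, 1'. After: A=2 B=4 C=-4 D=0 ZF=0 PC=5
Step 10: PC=5 exec 'JNZ 2'. After: A=2 B=4 C=-4 D=0 ZF=0 PC=2
Step 11: PC=2 exec 'SUB C, 2'. After: A=2 B=4 C=-6 D=0 ZF=0 PC=3
Step 12: PC=3 exec 'ADD B, 2'. After: A=2 B=6 C=-6 D=0 ZF=0 PC=4
Step 13: PC=4 exec 'SUB A, 1'. After: A=1 B=6 C=-6 D=0 ZF=0 PC=5
Step 14: PC=5 exec 'JNZ 2'. After: A=1 B=6 C=-6 D=0 ZF=0 PC=2
Step 15: PC=2 exec 'SUB C, 2'. After: A=1 B=6 C=-8 D=0 ZF=0 PC=3
Step 16: PC=3 exec 'ADD B, 2'. After: A=1 B=8 C=-8 D=0 ZF=0 PC=4
Step 17: PC=4 exec 'SUB A, 1'. After: A=0 B=8 C=-8 D=0 ZF=1 PC=5
Step 18: PC=5 exec 'JNZ 2'. After: A=0 B=8 C=-8 D=0 ZF=1 PC=6
First time PC=6: C=-8

-8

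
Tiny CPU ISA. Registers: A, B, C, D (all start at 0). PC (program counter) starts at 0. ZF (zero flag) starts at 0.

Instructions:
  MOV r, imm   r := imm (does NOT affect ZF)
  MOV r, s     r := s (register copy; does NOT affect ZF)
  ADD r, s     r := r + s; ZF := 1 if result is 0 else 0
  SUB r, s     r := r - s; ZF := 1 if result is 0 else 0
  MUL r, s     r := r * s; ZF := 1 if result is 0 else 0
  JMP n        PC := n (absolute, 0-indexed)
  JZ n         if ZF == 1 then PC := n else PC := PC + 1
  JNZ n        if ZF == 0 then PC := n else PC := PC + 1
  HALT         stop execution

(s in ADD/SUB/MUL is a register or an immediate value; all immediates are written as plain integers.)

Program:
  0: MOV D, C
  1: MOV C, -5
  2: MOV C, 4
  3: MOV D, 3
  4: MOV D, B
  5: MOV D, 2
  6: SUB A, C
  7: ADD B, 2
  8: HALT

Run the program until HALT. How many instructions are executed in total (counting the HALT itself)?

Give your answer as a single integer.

Step 1: PC=0 exec 'MOV D, C'. After: A=0 B=0 C=0 D=0 ZF=0 PC=1
Step 2: PC=1 exec 'MOV C, -5'. After: A=0 B=0 C=-5 D=0 ZF=0 PC=2
Step 3: PC=2 exec 'MOV C, 4'. After: A=0 B=0 C=4 D=0 ZF=0 PC=3
Step 4: PC=3 exec 'MOV D, 3'. After: A=0 B=0 C=4 D=3 ZF=0 PC=4
Step 5: PC=4 exec 'MOV D, B'. After: A=0 B=0 C=4 D=0 ZF=0 PC=5
Step 6: PC=5 exec 'MOV D, 2'. After: A=0 B=0 C=4 D=2 ZF=0 PC=6
Step 7: PC=6 exec 'SUB A, C'. After: A=-4 B=0 C=4 D=2 ZF=0 PC=7
Step 8: PC=7 exec 'ADD B, 2'. After: A=-4 B=2 C=4 D=2 ZF=0 PC=8
Step 9: PC=8 exec 'HALT'. After: A=-4 B=2 C=4 D=2 ZF=0 PC=8 HALTED
Total instructions executed: 9

Answer: 9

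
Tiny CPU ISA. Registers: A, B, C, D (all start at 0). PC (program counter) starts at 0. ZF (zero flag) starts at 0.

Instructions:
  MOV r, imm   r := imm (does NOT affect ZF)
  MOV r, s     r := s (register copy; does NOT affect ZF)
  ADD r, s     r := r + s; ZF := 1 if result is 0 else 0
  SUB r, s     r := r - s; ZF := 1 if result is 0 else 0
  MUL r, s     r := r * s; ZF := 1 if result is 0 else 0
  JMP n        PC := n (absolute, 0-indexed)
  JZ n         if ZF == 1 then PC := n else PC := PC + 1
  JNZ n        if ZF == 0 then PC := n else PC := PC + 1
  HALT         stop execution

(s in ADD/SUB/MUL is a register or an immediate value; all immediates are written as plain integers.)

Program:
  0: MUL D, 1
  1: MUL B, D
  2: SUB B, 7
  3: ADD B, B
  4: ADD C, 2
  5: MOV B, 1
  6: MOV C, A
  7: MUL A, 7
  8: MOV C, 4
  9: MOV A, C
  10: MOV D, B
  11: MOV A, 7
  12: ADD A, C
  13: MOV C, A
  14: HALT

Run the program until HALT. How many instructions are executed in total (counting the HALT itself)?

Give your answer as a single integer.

Step 1: PC=0 exec 'MUL D, 1'. After: A=0 B=0 C=0 D=0 ZF=1 PC=1
Step 2: PC=1 exec 'MUL B, D'. After: A=0 B=0 C=0 D=0 ZF=1 PC=2
Step 3: PC=2 exec 'SUB B, 7'. After: A=0 B=-7 C=0 D=0 ZF=0 PC=3
Step 4: PC=3 exec 'ADD B, B'. After: A=0 B=-14 C=0 D=0 ZF=0 PC=4
Step 5: PC=4 exec 'ADD C, 2'. After: A=0 B=-14 C=2 D=0 ZF=0 PC=5
Step 6: PC=5 exec 'MOV B, 1'. After: A=0 B=1 C=2 D=0 ZF=0 PC=6
Step 7: PC=6 exec 'MOV C, A'. After: A=0 B=1 C=0 D=0 ZF=0 PC=7
Step 8: PC=7 exec 'MUL A, 7'. After: A=0 B=1 C=0 D=0 ZF=1 PC=8
Step 9: PC=8 exec 'MOV C, 4'. After: A=0 B=1 C=4 D=0 ZF=1 PC=9
Step 10: PC=9 exec 'MOV A, C'. After: A=4 B=1 C=4 D=0 ZF=1 PC=10
Step 11: PC=10 exec 'MOV D, B'. After: A=4 B=1 C=4 D=1 ZF=1 PC=11
Step 12: PC=11 exec 'MOV A, 7'. After: A=7 B=1 C=4 D=1 ZF=1 PC=12
Step 13: PC=12 exec 'ADD A, C'. After: A=11 B=1 C=4 D=1 ZF=0 PC=13
Step 14: PC=13 exec 'MOV C, A'. After: A=11 B=1 C=11 D=1 ZF=0 PC=14
Step 15: PC=14 exec 'HALT'. After: A=11 B=1 C=11 D=1 ZF=0 PC=14 HALTED
Total instructions executed: 15

Answer: 15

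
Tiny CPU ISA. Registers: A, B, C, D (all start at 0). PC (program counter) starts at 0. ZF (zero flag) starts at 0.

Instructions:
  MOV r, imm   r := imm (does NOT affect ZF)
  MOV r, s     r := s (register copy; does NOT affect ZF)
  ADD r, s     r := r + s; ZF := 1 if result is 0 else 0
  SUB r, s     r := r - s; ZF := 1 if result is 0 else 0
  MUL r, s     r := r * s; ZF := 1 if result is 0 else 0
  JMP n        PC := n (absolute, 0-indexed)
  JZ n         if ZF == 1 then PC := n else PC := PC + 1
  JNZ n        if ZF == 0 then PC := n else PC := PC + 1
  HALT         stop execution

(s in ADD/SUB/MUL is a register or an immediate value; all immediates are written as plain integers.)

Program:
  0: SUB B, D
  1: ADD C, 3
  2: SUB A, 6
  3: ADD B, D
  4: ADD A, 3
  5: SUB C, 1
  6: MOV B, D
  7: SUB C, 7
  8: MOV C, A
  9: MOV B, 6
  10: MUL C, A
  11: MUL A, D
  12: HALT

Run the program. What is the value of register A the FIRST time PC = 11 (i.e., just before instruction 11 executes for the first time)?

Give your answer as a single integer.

Step 1: PC=0 exec 'SUB B, D'. After: A=0 B=0 C=0 D=0 ZF=1 PC=1
Step 2: PC=1 exec 'ADD C, 3'. After: A=0 B=0 C=3 D=0 ZF=0 PC=2
Step 3: PC=2 exec 'SUB A, 6'. After: A=-6 B=0 C=3 D=0 ZF=0 PC=3
Step 4: PC=3 exec 'ADD B, D'. After: A=-6 B=0 C=3 D=0 ZF=1 PC=4
Step 5: PC=4 exec 'ADD A, 3'. After: A=-3 B=0 C=3 D=0 ZF=0 PC=5
Step 6: PC=5 exec 'SUB C, 1'. After: A=-3 B=0 C=2 D=0 ZF=0 PC=6
Step 7: PC=6 exec 'MOV B, D'. After: A=-3 B=0 C=2 D=0 ZF=0 PC=7
Step 8: PC=7 exec 'SUB C, 7'. After: A=-3 B=0 C=-5 D=0 ZF=0 PC=8
Step 9: PC=8 exec 'MOV C, A'. After: A=-3 B=0 C=-3 D=0 ZF=0 PC=9
Step 10: PC=9 exec 'MOV B, 6'. After: A=-3 B=6 C=-3 D=0 ZF=0 PC=10
Step 11: PC=10 exec 'MUL C, A'. After: A=-3 B=6 C=9 D=0 ZF=0 PC=11
First time PC=11: A=-3

-3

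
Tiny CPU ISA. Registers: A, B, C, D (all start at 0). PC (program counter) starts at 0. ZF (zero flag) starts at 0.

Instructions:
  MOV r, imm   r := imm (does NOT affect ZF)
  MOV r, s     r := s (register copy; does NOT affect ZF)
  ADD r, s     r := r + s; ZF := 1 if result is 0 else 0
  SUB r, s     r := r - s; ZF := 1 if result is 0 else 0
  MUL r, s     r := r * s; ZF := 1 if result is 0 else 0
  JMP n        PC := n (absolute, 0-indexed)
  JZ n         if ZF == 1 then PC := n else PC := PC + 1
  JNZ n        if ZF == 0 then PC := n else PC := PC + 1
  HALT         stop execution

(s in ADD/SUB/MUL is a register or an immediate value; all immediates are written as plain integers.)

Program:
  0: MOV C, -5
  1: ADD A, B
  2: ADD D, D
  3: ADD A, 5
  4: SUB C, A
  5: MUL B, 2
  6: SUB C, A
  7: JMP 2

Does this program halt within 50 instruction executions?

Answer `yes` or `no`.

Answer: no

Derivation:
Step 1: PC=0 exec 'MOV C, -5'. After: A=0 B=0 C=-5 D=0 ZF=0 PC=1
Step 2: PC=1 exec 'ADD A, B'. After: A=0 B=0 C=-5 D=0 ZF=1 PC=2
Step 3: PC=2 exec 'ADD D, D'. After: A=0 B=0 C=-5 D=0 ZF=1 PC=3
Step 4: PC=3 exec 'ADD A, 5'. After: A=5 B=0 C=-5 D=0 ZF=0 PC=4
Step 5: PC=4 exec 'SUB C, A'. After: A=5 B=0 C=-10 D=0 ZF=0 PC=5
Step 6: PC=5 exec 'MUL B, 2'. After: A=5 B=0 C=-10 D=0 ZF=1 PC=6
Step 7: PC=6 exec 'SUB C, A'. After: A=5 B=0 C=-15 D=0 ZF=0 PC=7
Step 8: PC=7 exec 'JMP 2'. After: A=5 B=0 C=-15 D=0 ZF=0 PC=2
Step 9: PC=2 exec 'ADD D, D'. After: A=5 B=0 C=-15 D=0 ZF=1 PC=3
Step 10: PC=3 exec 'ADD A, 5'. After: A=10 B=0 C=-15 D=0 ZF=0 PC=4
Step 11: PC=4 exec 'SUB C, A'. After: A=10 B=0 C=-25 D=0 ZF=0 PC=5
Step 12: PC=5 exec 'MUL B, 2'. After: A=10 B=0 C=-25 D=0 ZF=1 PC=6
Step 13: PC=6 exec 'SUB C, A'. After: A=10 B=0 C=-35 D=0 ZF=0 PC=7
Step 14: PC=7 exec 'JMP 2'. After: A=10 B=0 C=-35 D=0 ZF=0 PC=2
Step 15: PC=2 exec 'ADD D, D'. After: A=10 B=0 C=-35 D=0 ZF=1 PC=3
After 50 steps: not halted. PC revisits the same instructions with no path to HALT; will never halt.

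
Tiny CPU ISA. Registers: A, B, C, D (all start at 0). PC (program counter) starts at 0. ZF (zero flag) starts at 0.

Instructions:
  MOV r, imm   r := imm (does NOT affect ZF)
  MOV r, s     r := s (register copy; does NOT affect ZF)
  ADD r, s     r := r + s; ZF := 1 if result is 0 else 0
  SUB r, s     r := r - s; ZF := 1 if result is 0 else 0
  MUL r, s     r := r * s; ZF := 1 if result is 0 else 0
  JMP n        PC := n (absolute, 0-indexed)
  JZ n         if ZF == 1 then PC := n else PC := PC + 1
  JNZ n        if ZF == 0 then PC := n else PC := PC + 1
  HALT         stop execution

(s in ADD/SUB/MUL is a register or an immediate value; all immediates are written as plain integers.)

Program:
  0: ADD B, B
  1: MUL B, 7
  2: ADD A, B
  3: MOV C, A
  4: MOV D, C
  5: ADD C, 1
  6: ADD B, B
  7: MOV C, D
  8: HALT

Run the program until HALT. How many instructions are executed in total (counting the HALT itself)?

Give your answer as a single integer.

Answer: 9

Derivation:
Step 1: PC=0 exec 'ADD B, B'. After: A=0 B=0 C=0 D=0 ZF=1 PC=1
Step 2: PC=1 exec 'MUL B, 7'. After: A=0 B=0 C=0 D=0 ZF=1 PC=2
Step 3: PC=2 exec 'ADD A, B'. After: A=0 B=0 C=0 D=0 ZF=1 PC=3
Step 4: PC=3 exec 'MOV C, A'. After: A=0 B=0 C=0 D=0 ZF=1 PC=4
Step 5: PC=4 exec 'MOV D, C'. After: A=0 B=0 C=0 D=0 ZF=1 PC=5
Step 6: PC=5 exec 'ADD C, 1'. After: A=0 B=0 C=1 D=0 ZF=0 PC=6
Step 7: PC=6 exec 'ADD B, B'. After: A=0 B=0 C=1 D=0 ZF=1 PC=7
Step 8: PC=7 exec 'MOV C, D'. After: A=0 B=0 C=0 D=0 ZF=1 PC=8
Step 9: PC=8 exec 'HALT'. After: A=0 B=0 C=0 D=0 ZF=1 PC=8 HALTED
Total instructions executed: 9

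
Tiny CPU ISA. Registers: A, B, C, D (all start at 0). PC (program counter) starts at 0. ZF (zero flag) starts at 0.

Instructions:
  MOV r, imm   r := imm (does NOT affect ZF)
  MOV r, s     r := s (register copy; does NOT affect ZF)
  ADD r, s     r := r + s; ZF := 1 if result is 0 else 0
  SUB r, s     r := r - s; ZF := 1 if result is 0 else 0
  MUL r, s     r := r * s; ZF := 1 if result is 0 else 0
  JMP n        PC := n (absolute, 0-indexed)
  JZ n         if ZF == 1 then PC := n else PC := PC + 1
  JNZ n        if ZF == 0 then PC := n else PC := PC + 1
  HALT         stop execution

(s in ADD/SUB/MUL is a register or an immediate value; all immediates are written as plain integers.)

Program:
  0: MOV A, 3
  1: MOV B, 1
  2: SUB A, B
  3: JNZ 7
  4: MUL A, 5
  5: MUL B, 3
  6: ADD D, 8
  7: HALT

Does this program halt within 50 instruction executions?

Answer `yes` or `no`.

Step 1: PC=0 exec 'MOV A, 3'. After: A=3 B=0 C=0 D=0 ZF=0 PC=1
Step 2: PC=1 exec 'MOV B, 1'. After: A=3 B=1 C=0 D=0 ZF=0 PC=2
Step 3: PC=2 exec 'SUB A, B'. After: A=2 B=1 C=0 D=0 ZF=0 PC=3
Step 4: PC=3 exec 'JNZ 7'. After: A=2 B=1 C=0 D=0 ZF=0 PC=7
Step 5: PC=7 exec 'HALT'. After: A=2 B=1 C=0 D=0 ZF=0 PC=7 HALTED

Answer: yes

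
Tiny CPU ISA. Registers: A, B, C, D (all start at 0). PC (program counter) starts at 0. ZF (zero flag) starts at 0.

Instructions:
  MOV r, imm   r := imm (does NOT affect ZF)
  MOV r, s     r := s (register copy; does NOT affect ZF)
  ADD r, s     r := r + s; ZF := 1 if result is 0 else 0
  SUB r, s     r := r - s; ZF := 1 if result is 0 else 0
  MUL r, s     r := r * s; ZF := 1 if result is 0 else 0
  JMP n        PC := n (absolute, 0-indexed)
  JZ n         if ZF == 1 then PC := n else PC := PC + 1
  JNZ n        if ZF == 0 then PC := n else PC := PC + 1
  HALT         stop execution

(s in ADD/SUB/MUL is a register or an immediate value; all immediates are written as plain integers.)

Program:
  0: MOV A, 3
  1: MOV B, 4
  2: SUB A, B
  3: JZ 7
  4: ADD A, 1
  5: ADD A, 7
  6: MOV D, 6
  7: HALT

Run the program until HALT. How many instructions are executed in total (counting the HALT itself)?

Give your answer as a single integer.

Answer: 8

Derivation:
Step 1: PC=0 exec 'MOV A, 3'. After: A=3 B=0 C=0 D=0 ZF=0 PC=1
Step 2: PC=1 exec 'MOV B, 4'. After: A=3 B=4 C=0 D=0 ZF=0 PC=2
Step 3: PC=2 exec 'SUB A, B'. After: A=-1 B=4 C=0 D=0 ZF=0 PC=3
Step 4: PC=3 exec 'JZ 7'. After: A=-1 B=4 C=0 D=0 ZF=0 PC=4
Step 5: PC=4 exec 'ADD A, 1'. After: A=0 B=4 C=0 D=0 ZF=1 PC=5
Step 6: PC=5 exec 'ADD A, 7'. After: A=7 B=4 C=0 D=0 ZF=0 PC=6
Step 7: PC=6 exec 'MOV D, 6'. After: A=7 B=4 C=0 D=6 ZF=0 PC=7
Step 8: PC=7 exec 'HALT'. After: A=7 B=4 C=0 D=6 ZF=0 PC=7 HALTED
Total instructions executed: 8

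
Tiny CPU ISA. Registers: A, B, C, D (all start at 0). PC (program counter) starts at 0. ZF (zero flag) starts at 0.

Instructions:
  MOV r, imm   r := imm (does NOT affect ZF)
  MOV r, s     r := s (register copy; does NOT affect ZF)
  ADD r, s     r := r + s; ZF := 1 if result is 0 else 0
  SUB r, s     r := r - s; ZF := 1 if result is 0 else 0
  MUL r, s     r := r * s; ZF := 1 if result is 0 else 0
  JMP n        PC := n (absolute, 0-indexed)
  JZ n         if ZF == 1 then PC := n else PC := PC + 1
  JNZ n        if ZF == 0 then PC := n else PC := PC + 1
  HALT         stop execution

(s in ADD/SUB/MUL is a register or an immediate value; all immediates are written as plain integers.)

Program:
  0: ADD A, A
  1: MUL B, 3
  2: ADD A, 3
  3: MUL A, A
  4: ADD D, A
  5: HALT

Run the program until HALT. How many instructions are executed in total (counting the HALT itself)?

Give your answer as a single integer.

Step 1: PC=0 exec 'ADD A, A'. After: A=0 B=0 C=0 D=0 ZF=1 PC=1
Step 2: PC=1 exec 'MUL B, 3'. After: A=0 B=0 C=0 D=0 ZF=1 PC=2
Step 3: PC=2 exec 'ADD A, 3'. After: A=3 B=0 C=0 D=0 ZF=0 PC=3
Step 4: PC=3 exec 'MUL A, A'. After: A=9 B=0 C=0 D=0 ZF=0 PC=4
Step 5: PC=4 exec 'ADD D, A'. After: A=9 B=0 C=0 D=9 ZF=0 PC=5
Step 6: PC=5 exec 'HALT'. After: A=9 B=0 C=0 D=9 ZF=0 PC=5 HALTED
Total instructions executed: 6

Answer: 6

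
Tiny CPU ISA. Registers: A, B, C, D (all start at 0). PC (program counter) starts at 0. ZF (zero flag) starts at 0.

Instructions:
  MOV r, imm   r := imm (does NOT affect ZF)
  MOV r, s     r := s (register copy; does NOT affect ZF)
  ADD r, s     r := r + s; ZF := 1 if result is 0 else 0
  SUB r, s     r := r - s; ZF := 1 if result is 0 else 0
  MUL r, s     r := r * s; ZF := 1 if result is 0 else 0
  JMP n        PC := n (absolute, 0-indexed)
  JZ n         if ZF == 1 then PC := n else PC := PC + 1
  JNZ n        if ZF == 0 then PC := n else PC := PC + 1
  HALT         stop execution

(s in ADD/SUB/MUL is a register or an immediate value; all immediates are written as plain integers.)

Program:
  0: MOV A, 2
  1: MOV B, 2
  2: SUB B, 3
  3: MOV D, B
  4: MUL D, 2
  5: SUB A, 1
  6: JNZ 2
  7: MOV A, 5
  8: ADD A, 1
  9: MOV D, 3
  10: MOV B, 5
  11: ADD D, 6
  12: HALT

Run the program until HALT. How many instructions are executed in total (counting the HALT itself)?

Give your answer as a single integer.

Answer: 18

Derivation:
Step 1: PC=0 exec 'MOV A, 2'. After: A=2 B=0 C=0 D=0 ZF=0 PC=1
Step 2: PC=1 exec 'MOV B, 2'. After: A=2 B=2 C=0 D=0 ZF=0 PC=2
Step 3: PC=2 exec 'SUB B, 3'. After: A=2 B=-1 C=0 D=0 ZF=0 PC=3
Step 4: PC=3 exec 'MOV D, B'. After: A=2 B=-1 C=0 D=-1 ZF=0 PC=4
Step 5: PC=4 exec 'MUL D, 2'. After: A=2 B=-1 C=0 D=-2 ZF=0 PC=5
Step 6: PC=5 exec 'SUB A, 1'. After: A=1 B=-1 C=0 D=-2 ZF=0 PC=6
Step 7: PC=6 exec 'JNZ 2'. After: A=1 B=-1 C=0 D=-2 ZF=0 PC=2
Step 8: PC=2 exec 'SUB B, 3'. After: A=1 B=-4 C=0 D=-2 ZF=0 PC=3
Step 9: PC=3 exec 'MOV D, B'. After: A=1 B=-4 C=0 D=-4 ZF=0 PC=4
Step 10: PC=4 exec 'MUL D, 2'. After: A=1 B=-4 C=0 D=-8 ZF=0 PC=5
Step 11: PC=5 exec 'SUB A, 1'. After: A=0 B=-4 C=0 D=-8 ZF=1 PC=6
Step 12: PC=6 exec 'JNZ 2'. After: A=0 B=-4 C=0 D=-8 ZF=1 PC=7
Step 13: PC=7 exec 'MOV A, 5'. After: A=5 B=-4 C=0 D=-8 ZF=1 PC=8
Step 14: PC=8 exec 'ADD A, 1'. After: A=6 B=-4 C=0 D=-8 ZF=0 PC=9
Step 15: PC=9 exec 'MOV D, 3'. After: A=6 B=-4 C=0 D=3 ZF=0 PC=10
Step 16: PC=10 exec 'MOV B, 5'. After: A=6 B=5 C=0 D=3 ZF=0 PC=11
Step 17: PC=11 exec 'ADD D, 6'. After: A=6 B=5 C=0 D=9 ZF=0 PC=12
Step 18: PC=12 exec 'HALT'. After: A=6 B=5 C=0 D=9 ZF=0 PC=12 HALTED
Total instructions executed: 18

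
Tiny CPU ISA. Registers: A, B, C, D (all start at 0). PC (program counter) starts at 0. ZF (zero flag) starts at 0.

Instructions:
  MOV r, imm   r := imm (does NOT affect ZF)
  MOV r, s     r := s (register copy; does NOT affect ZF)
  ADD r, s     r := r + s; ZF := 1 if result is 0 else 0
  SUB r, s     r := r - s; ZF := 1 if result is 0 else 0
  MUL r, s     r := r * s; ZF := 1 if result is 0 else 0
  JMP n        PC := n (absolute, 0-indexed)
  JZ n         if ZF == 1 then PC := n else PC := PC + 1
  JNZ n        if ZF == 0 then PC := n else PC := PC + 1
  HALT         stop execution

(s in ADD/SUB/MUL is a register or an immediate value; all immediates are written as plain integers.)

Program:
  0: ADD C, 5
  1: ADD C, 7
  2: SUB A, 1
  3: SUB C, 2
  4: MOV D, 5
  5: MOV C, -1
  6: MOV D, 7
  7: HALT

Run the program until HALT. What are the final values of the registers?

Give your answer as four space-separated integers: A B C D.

Answer: -1 0 -1 7

Derivation:
Step 1: PC=0 exec 'ADD C, 5'. After: A=0 B=0 C=5 D=0 ZF=0 PC=1
Step 2: PC=1 exec 'ADD C, 7'. After: A=0 B=0 C=12 D=0 ZF=0 PC=2
Step 3: PC=2 exec 'SUB A, 1'. After: A=-1 B=0 C=12 D=0 ZF=0 PC=3
Step 4: PC=3 exec 'SUB C, 2'. After: A=-1 B=0 C=10 D=0 ZF=0 PC=4
Step 5: PC=4 exec 'MOV D, 5'. After: A=-1 B=0 C=10 D=5 ZF=0 PC=5
Step 6: PC=5 exec 'MOV C, -1'. After: A=-1 B=0 C=-1 D=5 ZF=0 PC=6
Step 7: PC=6 exec 'MOV D, 7'. After: A=-1 B=0 C=-1 D=7 ZF=0 PC=7
Step 8: PC=7 exec 'HALT'. After: A=-1 B=0 C=-1 D=7 ZF=0 PC=7 HALTED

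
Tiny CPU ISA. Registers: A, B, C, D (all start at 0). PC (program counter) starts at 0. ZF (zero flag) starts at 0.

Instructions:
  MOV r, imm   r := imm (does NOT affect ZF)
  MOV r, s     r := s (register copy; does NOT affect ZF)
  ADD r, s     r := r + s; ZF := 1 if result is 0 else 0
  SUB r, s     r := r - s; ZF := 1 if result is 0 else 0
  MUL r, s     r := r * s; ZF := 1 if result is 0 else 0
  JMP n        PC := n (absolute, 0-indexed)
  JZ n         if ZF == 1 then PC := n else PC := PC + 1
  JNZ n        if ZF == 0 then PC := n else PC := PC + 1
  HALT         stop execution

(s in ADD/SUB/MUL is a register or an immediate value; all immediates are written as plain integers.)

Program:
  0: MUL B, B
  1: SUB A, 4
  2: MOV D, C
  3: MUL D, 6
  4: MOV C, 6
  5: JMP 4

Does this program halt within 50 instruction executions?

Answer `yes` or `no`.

Answer: no

Derivation:
Step 1: PC=0 exec 'MUL B, B'. After: A=0 B=0 C=0 D=0 ZF=1 PC=1
Step 2: PC=1 exec 'SUB A, 4'. After: A=-4 B=0 C=0 D=0 ZF=0 PC=2
Step 3: PC=2 exec 'MOV D, C'. After: A=-4 B=0 C=0 D=0 ZF=0 PC=3
Step 4: PC=3 exec 'MUL D, 6'. After: A=-4 B=0 C=0 D=0 ZF=1 PC=4
Step 5: PC=4 exec 'MOV C, 6'. After: A=-4 B=0 C=6 D=0 ZF=1 PC=5
Step 6: PC=5 exec 'JMP 4'. After: A=-4 B=0 C=6 D=0 ZF=1 PC=4
Step 7: PC=4 exec 'MOV C, 6'. After: A=-4 B=0 C=6 D=0 ZF=1 PC=5
State after step 7 equals state after step 5: the program is in a cycle of length 2 and will never halt.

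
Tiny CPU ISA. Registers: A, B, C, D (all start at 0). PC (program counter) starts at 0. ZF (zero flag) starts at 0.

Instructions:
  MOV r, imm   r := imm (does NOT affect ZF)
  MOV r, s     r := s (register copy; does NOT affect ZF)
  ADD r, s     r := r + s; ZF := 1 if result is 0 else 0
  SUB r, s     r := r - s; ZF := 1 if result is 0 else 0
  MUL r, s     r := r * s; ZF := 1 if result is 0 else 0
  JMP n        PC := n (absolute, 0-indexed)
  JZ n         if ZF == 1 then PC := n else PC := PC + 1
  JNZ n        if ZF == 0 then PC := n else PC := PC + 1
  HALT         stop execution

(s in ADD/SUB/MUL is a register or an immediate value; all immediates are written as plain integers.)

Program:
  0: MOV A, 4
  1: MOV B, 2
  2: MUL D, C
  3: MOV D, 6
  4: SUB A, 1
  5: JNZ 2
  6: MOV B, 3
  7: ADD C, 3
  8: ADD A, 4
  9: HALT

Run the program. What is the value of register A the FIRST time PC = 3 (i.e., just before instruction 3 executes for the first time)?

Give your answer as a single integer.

Step 1: PC=0 exec 'MOV A, 4'. After: A=4 B=0 C=0 D=0 ZF=0 PC=1
Step 2: PC=1 exec 'MOV B, 2'. After: A=4 B=2 C=0 D=0 ZF=0 PC=2
Step 3: PC=2 exec 'MUL D, C'. After: A=4 B=2 C=0 D=0 ZF=1 PC=3
First time PC=3: A=4

4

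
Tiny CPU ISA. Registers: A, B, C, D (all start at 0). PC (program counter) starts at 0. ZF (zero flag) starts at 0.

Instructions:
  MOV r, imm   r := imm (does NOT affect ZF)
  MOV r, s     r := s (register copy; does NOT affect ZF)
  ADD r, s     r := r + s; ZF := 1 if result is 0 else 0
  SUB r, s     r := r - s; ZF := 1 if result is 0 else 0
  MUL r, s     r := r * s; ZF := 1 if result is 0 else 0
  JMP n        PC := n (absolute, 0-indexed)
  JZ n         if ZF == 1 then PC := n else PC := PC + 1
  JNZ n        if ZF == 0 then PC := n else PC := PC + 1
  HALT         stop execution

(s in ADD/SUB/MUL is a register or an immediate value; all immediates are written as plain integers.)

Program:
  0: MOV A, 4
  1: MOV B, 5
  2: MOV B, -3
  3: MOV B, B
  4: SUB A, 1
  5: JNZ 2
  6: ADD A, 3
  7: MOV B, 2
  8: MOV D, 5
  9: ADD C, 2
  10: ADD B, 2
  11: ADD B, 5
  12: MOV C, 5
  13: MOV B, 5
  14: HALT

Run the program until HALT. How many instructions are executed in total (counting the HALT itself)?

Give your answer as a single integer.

Step 1: PC=0 exec 'MOV A, 4'. After: A=4 B=0 C=0 D=0 ZF=0 PC=1
Step 2: PC=1 exec 'MOV B, 5'. After: A=4 B=5 C=0 D=0 ZF=0 PC=2
Step 3: PC=2 exec 'MOV B, -3'. After: A=4 B=-3 C=0 D=0 ZF=0 PC=3
Step 4: PC=3 exec 'MOV B, B'. After: A=4 B=-3 C=0 D=0 ZF=0 PC=4
Step 5: PC=4 exec 'SUB A, 1'. After: A=3 B=-3 C=0 D=0 ZF=0 PC=5
Step 6: PC=5 exec 'JNZ 2'. After: A=3 B=-3 C=0 D=0 ZF=0 PC=2
Step 7: PC=2 exec 'MOV B, -3'. After: A=3 B=-3 C=0 D=0 ZF=0 PC=3
Step 8: PC=3 exec 'MOV B, B'. After: A=3 B=-3 C=0 D=0 ZF=0 PC=4
Step 9: PC=4 exec 'SUB A, 1'. After: A=2 B=-3 C=0 D=0 ZF=0 PC=5
Step 10: PC=5 exec 'JNZ 2'. After: A=2 B=-3 C=0 D=0 ZF=0 PC=2
Step 11: PC=2 exec 'MOV B, -3'. After: A=2 B=-3 C=0 D=0 ZF=0 PC=3
Step 12: PC=3 exec 'MOV B, B'. After: A=2 B=-3 C=0 D=0 ZF=0 PC=4
Step 13: PC=4 exec 'SUB A, 1'. After: A=1 B=-3 C=0 D=0 ZF=0 PC=5
Step 14: PC=5 exec 'JNZ 2'. After: A=1 B=-3 C=0 D=0 ZF=0 PC=2
Step 15: PC=2 exec 'MOV B, -3'. After: A=1 B=-3 C=0 D=0 ZF=0 PC=3
Step 16: PC=3 exec 'MOV B, B'. After: A=1 B=-3 C=0 D=0 ZF=0 PC=4
Step 17: PC=4 exec 'SUB A, 1'. After: A=0 B=-3 C=0 D=0 ZF=1 PC=5
Step 18: PC=5 exec 'JNZ 2'. After: A=0 B=-3 C=0 D=0 ZF=1 PC=6
Step 19: PC=6 exec 'ADD A, 3'. After: A=3 B=-3 C=0 D=0 ZF=0 PC=7
Step 20: PC=7 exec 'MOV B, 2'. After: A=3 B=2 C=0 D=0 ZF=0 PC=8
Step 21: PC=8 exec 'MOV D, 5'. After: A=3 B=2 C=0 D=5 ZF=0 PC=9
Step 22: PC=9 exec 'ADD C, 2'. After: A=3 B=2 C=2 D=5 ZF=0 PC=10
Step 23: PC=10 exec 'ADD B, 2'. After: A=3 B=4 C=2 D=5 ZF=0 PC=11
Step 24: PC=11 exec 'ADD B, 5'. After: A=3 B=9 C=2 D=5 ZF=0 PC=12
Step 25: PC=12 exec 'MOV C, 5'. After: A=3 B=9 C=5 D=5 ZF=0 PC=13
Step 26: PC=13 exec 'MOV B, 5'. After: A=3 B=5 C=5 D=5 ZF=0 PC=14
Step 27: PC=14 exec 'HALT'. After: A=3 B=5 C=5 D=5 ZF=0 PC=14 HALTED
Total instructions executed: 27

Answer: 27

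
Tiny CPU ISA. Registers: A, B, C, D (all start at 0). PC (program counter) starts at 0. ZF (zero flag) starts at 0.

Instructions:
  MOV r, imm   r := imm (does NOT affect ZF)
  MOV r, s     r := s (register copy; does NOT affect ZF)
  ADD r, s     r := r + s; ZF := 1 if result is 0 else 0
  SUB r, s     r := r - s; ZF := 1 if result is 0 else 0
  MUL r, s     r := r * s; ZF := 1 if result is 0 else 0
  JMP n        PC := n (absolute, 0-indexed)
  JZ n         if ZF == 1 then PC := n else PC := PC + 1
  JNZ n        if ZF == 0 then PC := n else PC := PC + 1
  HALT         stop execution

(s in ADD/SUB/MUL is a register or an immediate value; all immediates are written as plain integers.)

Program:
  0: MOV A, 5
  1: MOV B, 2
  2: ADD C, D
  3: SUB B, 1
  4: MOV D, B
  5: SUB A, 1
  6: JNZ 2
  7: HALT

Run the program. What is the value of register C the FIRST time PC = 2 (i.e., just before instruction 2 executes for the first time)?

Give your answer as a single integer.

Step 1: PC=0 exec 'MOV A, 5'. After: A=5 B=0 C=0 D=0 ZF=0 PC=1
Step 2: PC=1 exec 'MOV B, 2'. After: A=5 B=2 C=0 D=0 ZF=0 PC=2
First time PC=2: C=0

0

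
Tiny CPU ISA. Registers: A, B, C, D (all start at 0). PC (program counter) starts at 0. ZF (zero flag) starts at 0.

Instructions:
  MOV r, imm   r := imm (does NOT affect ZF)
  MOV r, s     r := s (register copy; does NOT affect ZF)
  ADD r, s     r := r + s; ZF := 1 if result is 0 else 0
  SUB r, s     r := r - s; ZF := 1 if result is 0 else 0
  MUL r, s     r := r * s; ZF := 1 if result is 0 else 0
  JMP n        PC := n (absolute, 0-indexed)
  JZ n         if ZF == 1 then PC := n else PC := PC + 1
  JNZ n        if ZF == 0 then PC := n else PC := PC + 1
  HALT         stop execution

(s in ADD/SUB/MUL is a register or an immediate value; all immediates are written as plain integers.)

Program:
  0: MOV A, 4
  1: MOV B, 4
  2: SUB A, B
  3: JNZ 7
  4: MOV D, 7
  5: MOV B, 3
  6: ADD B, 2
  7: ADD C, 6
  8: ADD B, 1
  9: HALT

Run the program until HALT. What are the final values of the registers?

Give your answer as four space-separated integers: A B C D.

Step 1: PC=0 exec 'MOV A, 4'. After: A=4 B=0 C=0 D=0 ZF=0 PC=1
Step 2: PC=1 exec 'MOV B, 4'. After: A=4 B=4 C=0 D=0 ZF=0 PC=2
Step 3: PC=2 exec 'SUB A, B'. After: A=0 B=4 C=0 D=0 ZF=1 PC=3
Step 4: PC=3 exec 'JNZ 7'. After: A=0 B=4 C=0 D=0 ZF=1 PC=4
Step 5: PC=4 exec 'MOV D, 7'. After: A=0 B=4 C=0 D=7 ZF=1 PC=5
Step 6: PC=5 exec 'MOV B, 3'. After: A=0 B=3 C=0 D=7 ZF=1 PC=6
Step 7: PC=6 exec 'ADD B, 2'. After: A=0 B=5 C=0 D=7 ZF=0 PC=7
Step 8: PC=7 exec 'ADD C, 6'. After: A=0 B=5 C=6 D=7 ZF=0 PC=8
Step 9: PC=8 exec 'ADD B, 1'. After: A=0 B=6 C=6 D=7 ZF=0 PC=9
Step 10: PC=9 exec 'HALT'. After: A=0 B=6 C=6 D=7 ZF=0 PC=9 HALTED

Answer: 0 6 6 7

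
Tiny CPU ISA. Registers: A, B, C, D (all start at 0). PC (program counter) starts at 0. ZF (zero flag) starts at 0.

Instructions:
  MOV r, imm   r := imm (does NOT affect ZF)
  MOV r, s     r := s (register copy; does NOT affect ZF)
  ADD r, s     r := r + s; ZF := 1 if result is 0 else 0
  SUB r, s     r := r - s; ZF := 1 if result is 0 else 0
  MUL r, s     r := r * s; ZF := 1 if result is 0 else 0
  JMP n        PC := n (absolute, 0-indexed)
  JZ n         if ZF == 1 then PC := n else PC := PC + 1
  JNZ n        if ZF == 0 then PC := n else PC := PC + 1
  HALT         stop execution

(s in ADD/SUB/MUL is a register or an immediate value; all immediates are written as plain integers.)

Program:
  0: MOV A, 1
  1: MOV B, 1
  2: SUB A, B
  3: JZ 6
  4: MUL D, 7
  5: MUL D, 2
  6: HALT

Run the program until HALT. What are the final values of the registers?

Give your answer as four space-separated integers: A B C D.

Step 1: PC=0 exec 'MOV A, 1'. After: A=1 B=0 C=0 D=0 ZF=0 PC=1
Step 2: PC=1 exec 'MOV B, 1'. After: A=1 B=1 C=0 D=0 ZF=0 PC=2
Step 3: PC=2 exec 'SUB A, B'. After: A=0 B=1 C=0 D=0 ZF=1 PC=3
Step 4: PC=3 exec 'JZ 6'. After: A=0 B=1 C=0 D=0 ZF=1 PC=6
Step 5: PC=6 exec 'HALT'. After: A=0 B=1 C=0 D=0 ZF=1 PC=6 HALTED

Answer: 0 1 0 0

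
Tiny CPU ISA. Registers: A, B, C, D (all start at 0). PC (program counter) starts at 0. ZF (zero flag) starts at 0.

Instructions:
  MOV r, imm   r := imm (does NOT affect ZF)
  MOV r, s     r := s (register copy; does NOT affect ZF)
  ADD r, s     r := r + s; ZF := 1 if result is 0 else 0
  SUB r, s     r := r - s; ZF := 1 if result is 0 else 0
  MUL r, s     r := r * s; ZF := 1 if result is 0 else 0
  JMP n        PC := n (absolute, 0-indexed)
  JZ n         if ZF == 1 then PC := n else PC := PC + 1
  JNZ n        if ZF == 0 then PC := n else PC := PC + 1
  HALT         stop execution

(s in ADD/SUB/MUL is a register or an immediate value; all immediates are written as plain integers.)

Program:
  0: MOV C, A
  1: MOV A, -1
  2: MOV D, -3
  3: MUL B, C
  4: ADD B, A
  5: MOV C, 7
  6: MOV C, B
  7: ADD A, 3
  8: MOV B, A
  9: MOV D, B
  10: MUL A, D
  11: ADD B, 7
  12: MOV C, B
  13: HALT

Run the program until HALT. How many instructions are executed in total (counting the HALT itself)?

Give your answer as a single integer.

Step 1: PC=0 exec 'MOV C, A'. After: A=0 B=0 C=0 D=0 ZF=0 PC=1
Step 2: PC=1 exec 'MOV A, -1'. After: A=-1 B=0 C=0 D=0 ZF=0 PC=2
Step 3: PC=2 exec 'MOV D, -3'. After: A=-1 B=0 C=0 D=-3 ZF=0 PC=3
Step 4: PC=3 exec 'MUL B, C'. After: A=-1 B=0 C=0 D=-3 ZF=1 PC=4
Step 5: PC=4 exec 'ADD B, A'. After: A=-1 B=-1 C=0 D=-3 ZF=0 PC=5
Step 6: PC=5 exec 'MOV C, 7'. After: A=-1 B=-1 C=7 D=-3 ZF=0 PC=6
Step 7: PC=6 exec 'MOV C, B'. After: A=-1 B=-1 C=-1 D=-3 ZF=0 PC=7
Step 8: PC=7 exec 'ADD A, 3'. After: A=2 B=-1 C=-1 D=-3 ZF=0 PC=8
Step 9: PC=8 exec 'MOV B, A'. After: A=2 B=2 C=-1 D=-3 ZF=0 PC=9
Step 10: PC=9 exec 'MOV D, B'. After: A=2 B=2 C=-1 D=2 ZF=0 PC=10
Step 11: PC=10 exec 'MUL A, D'. After: A=4 B=2 C=-1 D=2 ZF=0 PC=11
Step 12: PC=11 exec 'ADD B, 7'. After: A=4 B=9 C=-1 D=2 ZF=0 PC=12
Step 13: PC=12 exec 'MOV C, B'. After: A=4 B=9 C=9 D=2 ZF=0 PC=13
Step 14: PC=13 exec 'HALT'. After: A=4 B=9 C=9 D=2 ZF=0 PC=13 HALTED
Total instructions executed: 14

Answer: 14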